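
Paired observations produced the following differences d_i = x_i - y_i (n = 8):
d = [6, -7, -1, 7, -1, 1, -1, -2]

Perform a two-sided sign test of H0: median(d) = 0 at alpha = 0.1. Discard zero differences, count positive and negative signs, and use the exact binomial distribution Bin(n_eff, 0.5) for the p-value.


Step 1: Discard zero differences. Original n = 8; n_eff = number of nonzero differences = 8.
Nonzero differences (with sign): +6, -7, -1, +7, -1, +1, -1, -2
Step 2: Count signs: positive = 3, negative = 5.
Step 3: Under H0: P(positive) = 0.5, so the number of positives S ~ Bin(8, 0.5).
Step 4: Two-sided exact p-value = sum of Bin(8,0.5) probabilities at or below the observed probability = 0.726562.
Step 5: alpha = 0.1. fail to reject H0.

n_eff = 8, pos = 3, neg = 5, p = 0.726562, fail to reject H0.


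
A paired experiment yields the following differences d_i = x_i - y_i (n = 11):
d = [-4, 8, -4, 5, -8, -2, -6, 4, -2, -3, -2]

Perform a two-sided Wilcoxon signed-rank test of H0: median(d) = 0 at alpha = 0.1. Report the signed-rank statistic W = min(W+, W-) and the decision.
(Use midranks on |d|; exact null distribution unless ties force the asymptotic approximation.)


Step 1: Drop any zero differences (none here) and take |d_i|.
|d| = [4, 8, 4, 5, 8, 2, 6, 4, 2, 3, 2]
Step 2: Midrank |d_i| (ties get averaged ranks).
ranks: |4|->6, |8|->10.5, |4|->6, |5|->8, |8|->10.5, |2|->2, |6|->9, |4|->6, |2|->2, |3|->4, |2|->2
Step 3: Attach original signs; sum ranks with positive sign and with negative sign.
W+ = 10.5 + 8 + 6 = 24.5
W- = 6 + 6 + 10.5 + 2 + 9 + 2 + 4 + 2 = 41.5
(Check: W+ + W- = 66 should equal n(n+1)/2 = 66.)
Step 4: Test statistic W = min(W+, W-) = 24.5.
Step 5: Ties in |d|, so use the tie-corrected normal approximation.
        E[W] = n(n+1)/4 = 11*12/4 = 33.
        Tie groups: |d|=2 (t=3), |d|=4 (t=3), |d|=8 (t=2); sum(t^3 - t) = 54.
        Var[W] = n(n+1)(2n+1)/24 - sum(t^3-t)/48 = 3036/24 - 54/48 = 125.375.
        z = (W - E[W]) / sqrt(Var[W]) = (24.5 - 33) / 11.1971 = -0.7591.
        Two-sided p = 2*Phi(z) = 0.447778.
Step 6: alpha = 0.1. fail to reject H0.

W+ = 24.5, W- = 41.5, W = min = 24.5, p = 0.447778, fail to reject H0.


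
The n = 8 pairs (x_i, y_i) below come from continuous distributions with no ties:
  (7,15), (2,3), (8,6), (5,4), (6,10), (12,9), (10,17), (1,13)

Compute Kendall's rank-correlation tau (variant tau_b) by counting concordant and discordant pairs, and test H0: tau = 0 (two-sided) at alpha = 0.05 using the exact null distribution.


Step 1: Enumerate the 28 unordered pairs (i,j) with i<j and classify each by sign(x_j-x_i) * sign(y_j-y_i).
  (1,2):dx=-5,dy=-12->C; (1,3):dx=+1,dy=-9->D; (1,4):dx=-2,dy=-11->C; (1,5):dx=-1,dy=-5->C
  (1,6):dx=+5,dy=-6->D; (1,7):dx=+3,dy=+2->C; (1,8):dx=-6,dy=-2->C; (2,3):dx=+6,dy=+3->C
  (2,4):dx=+3,dy=+1->C; (2,5):dx=+4,dy=+7->C; (2,6):dx=+10,dy=+6->C; (2,7):dx=+8,dy=+14->C
  (2,8):dx=-1,dy=+10->D; (3,4):dx=-3,dy=-2->C; (3,5):dx=-2,dy=+4->D; (3,6):dx=+4,dy=+3->C
  (3,7):dx=+2,dy=+11->C; (3,8):dx=-7,dy=+7->D; (4,5):dx=+1,dy=+6->C; (4,6):dx=+7,dy=+5->C
  (4,7):dx=+5,dy=+13->C; (4,8):dx=-4,dy=+9->D; (5,6):dx=+6,dy=-1->D; (5,7):dx=+4,dy=+7->C
  (5,8):dx=-5,dy=+3->D; (6,7):dx=-2,dy=+8->D; (6,8):dx=-11,dy=+4->D; (7,8):dx=-9,dy=-4->C
Step 2: C = 18, D = 10, total pairs = 28.
Step 3: tau = (C - D)/(n(n-1)/2) = (18 - 10)/28 = 0.285714.
Step 4: Exact two-sided p-value (enumerate n! = 40320 permutations of y under H0): p = 0.398760.
Step 5: alpha = 0.05. fail to reject H0.

tau_b = 0.2857 (C=18, D=10), p = 0.398760, fail to reject H0.


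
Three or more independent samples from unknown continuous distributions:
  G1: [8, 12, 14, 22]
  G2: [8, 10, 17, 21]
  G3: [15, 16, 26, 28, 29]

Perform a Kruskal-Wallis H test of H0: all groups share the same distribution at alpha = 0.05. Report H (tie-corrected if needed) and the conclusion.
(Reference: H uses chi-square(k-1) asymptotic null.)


Step 1: Combine all N = 13 observations and assign midranks.
sorted (value, group, rank): (8,G1,1.5), (8,G2,1.5), (10,G2,3), (12,G1,4), (14,G1,5), (15,G3,6), (16,G3,7), (17,G2,8), (21,G2,9), (22,G1,10), (26,G3,11), (28,G3,12), (29,G3,13)
Step 2: Sum ranks within each group.
R_1 = 20.5 (n_1 = 4)
R_2 = 21.5 (n_2 = 4)
R_3 = 49 (n_3 = 5)
Step 3: H = 12/(N(N+1)) * sum(R_i^2/n_i) - 3(N+1)
     = 12/(13*14) * (20.5^2/4 + 21.5^2/4 + 49^2/5) - 3*14
     = 0.065934 * 700.825 - 42
     = 4.208242.
Step 4: Ties present; correction factor C = 1 - 6/(13^3 - 13) = 0.997253. Corrected H = 4.208242 / 0.997253 = 4.219835.
Step 5: Under H0, H ~ chi^2(2); p-value = 0.121248.
Step 6: alpha = 0.05. fail to reject H0.

H = 4.2198, df = 2, p = 0.121248, fail to reject H0.


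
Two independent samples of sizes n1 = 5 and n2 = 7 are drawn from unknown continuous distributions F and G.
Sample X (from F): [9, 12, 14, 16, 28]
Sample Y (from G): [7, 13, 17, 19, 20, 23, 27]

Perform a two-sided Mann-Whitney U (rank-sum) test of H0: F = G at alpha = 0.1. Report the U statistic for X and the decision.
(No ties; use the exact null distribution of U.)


Step 1: Combine and sort all 12 observations; assign midranks.
sorted (value, group): (7,Y), (9,X), (12,X), (13,Y), (14,X), (16,X), (17,Y), (19,Y), (20,Y), (23,Y), (27,Y), (28,X)
ranks: 7->1, 9->2, 12->3, 13->4, 14->5, 16->6, 17->7, 19->8, 20->9, 23->10, 27->11, 28->12
Step 2: Rank sum for X: R1 = 2 + 3 + 5 + 6 + 12 = 28.
Step 3: U_X = R1 - n1(n1+1)/2 = 28 - 5*6/2 = 28 - 15 = 13.
       U_Y = n1*n2 - U_X = 35 - 13 = 22.
Step 4: No ties, so the exact null distribution of U (based on enumerating the C(12,5) = 792 equally likely rank assignments) gives the two-sided p-value.
Step 5: p-value = 0.530303; compare to alpha = 0.1. fail to reject H0.

U_X = 13, p = 0.530303, fail to reject H0 at alpha = 0.1.


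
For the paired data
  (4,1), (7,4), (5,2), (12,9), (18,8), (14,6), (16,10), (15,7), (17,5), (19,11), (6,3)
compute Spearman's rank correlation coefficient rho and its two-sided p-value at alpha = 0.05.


Step 1: Rank x and y separately (midranks; no ties here).
rank(x): 4->1, 7->4, 5->2, 12->5, 18->10, 14->6, 16->8, 15->7, 17->9, 19->11, 6->3
rank(y): 1->1, 4->4, 2->2, 9->9, 8->8, 6->6, 10->10, 7->7, 5->5, 11->11, 3->3
Step 2: d_i = R_x(i) - R_y(i); compute d_i^2.
  (1-1)^2=0, (4-4)^2=0, (2-2)^2=0, (5-9)^2=16, (10-8)^2=4, (6-6)^2=0, (8-10)^2=4, (7-7)^2=0, (9-5)^2=16, (11-11)^2=0, (3-3)^2=0
sum(d^2) = 40.
Step 3: rho = 1 - 6*40 / (11*(11^2 - 1)) = 1 - 240/1320 = 0.818182.
Step 4: Under H0, t = rho * sqrt((n-2)/(1-rho^2)) = 4.2691 ~ t(9).
Step 5: Two-sided p-value from the t-distribution with 9 df = 0.002083.
Step 6: alpha = 0.05. reject H0.

rho = 0.8182, p = 0.002083, reject H0 at alpha = 0.05.


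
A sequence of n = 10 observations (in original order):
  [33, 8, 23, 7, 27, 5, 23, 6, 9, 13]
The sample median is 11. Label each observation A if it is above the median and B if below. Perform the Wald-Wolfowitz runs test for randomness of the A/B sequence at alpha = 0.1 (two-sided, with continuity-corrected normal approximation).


Step 1: Compute median = 11; label A = above, B = below.
Labels in order: ABABABABBA  (n_A = 5, n_B = 5)
Step 2: Count runs R = 9.
Step 3: Under H0 (random ordering), E[R] = 2*n_A*n_B/(n_A+n_B) + 1 = 2*5*5/10 + 1 = 6.0000.
        Var[R] = 2*n_A*n_B*(2*n_A*n_B - n_A - n_B) / ((n_A+n_B)^2 * (n_A+n_B-1)) = 2000/900 = 2.2222.
        SD[R] = 1.4907.
Step 4: Continuity-corrected z = (R - 0.5 - E[R]) / SD[R] = (9 - 0.5 - 6.0000) / 1.4907 = 1.6771.
Step 5: Two-sided p-value via normal approximation = 2*(1 - Phi(|z|)) = 0.093533.
Step 6: alpha = 0.1. reject H0.

R = 9, z = 1.6771, p = 0.093533, reject H0.


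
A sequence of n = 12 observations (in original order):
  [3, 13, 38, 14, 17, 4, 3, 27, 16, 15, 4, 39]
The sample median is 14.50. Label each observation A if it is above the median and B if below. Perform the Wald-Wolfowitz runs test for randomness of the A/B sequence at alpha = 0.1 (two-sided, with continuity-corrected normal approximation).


Step 1: Compute median = 14.50; label A = above, B = below.
Labels in order: BBABABBAAABA  (n_A = 6, n_B = 6)
Step 2: Count runs R = 8.
Step 3: Under H0 (random ordering), E[R] = 2*n_A*n_B/(n_A+n_B) + 1 = 2*6*6/12 + 1 = 7.0000.
        Var[R] = 2*n_A*n_B*(2*n_A*n_B - n_A - n_B) / ((n_A+n_B)^2 * (n_A+n_B-1)) = 4320/1584 = 2.7273.
        SD[R] = 1.6514.
Step 4: Continuity-corrected z = (R - 0.5 - E[R]) / SD[R] = (8 - 0.5 - 7.0000) / 1.6514 = 0.3028.
Step 5: Two-sided p-value via normal approximation = 2*(1 - Phi(|z|)) = 0.762069.
Step 6: alpha = 0.1. fail to reject H0.

R = 8, z = 0.3028, p = 0.762069, fail to reject H0.


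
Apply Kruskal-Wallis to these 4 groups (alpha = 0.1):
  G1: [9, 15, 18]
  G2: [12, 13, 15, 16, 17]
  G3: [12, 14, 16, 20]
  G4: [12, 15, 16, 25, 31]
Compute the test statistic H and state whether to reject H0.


Step 1: Combine all N = 17 observations and assign midranks.
sorted (value, group, rank): (9,G1,1), (12,G2,3), (12,G3,3), (12,G4,3), (13,G2,5), (14,G3,6), (15,G1,8), (15,G2,8), (15,G4,8), (16,G2,11), (16,G3,11), (16,G4,11), (17,G2,13), (18,G1,14), (20,G3,15), (25,G4,16), (31,G4,17)
Step 2: Sum ranks within each group.
R_1 = 23 (n_1 = 3)
R_2 = 40 (n_2 = 5)
R_3 = 35 (n_3 = 4)
R_4 = 55 (n_4 = 5)
Step 3: H = 12/(N(N+1)) * sum(R_i^2/n_i) - 3(N+1)
     = 12/(17*18) * (23^2/3 + 40^2/5 + 35^2/4 + 55^2/5) - 3*18
     = 0.039216 * 1407.58 - 54
     = 1.199346.
Step 4: Ties present; correction factor C = 1 - 72/(17^3 - 17) = 0.985294. Corrected H = 1.199346 / 0.985294 = 1.217247.
Step 5: Under H0, H ~ chi^2(3); p-value = 0.748871.
Step 6: alpha = 0.1. fail to reject H0.

H = 1.2172, df = 3, p = 0.748871, fail to reject H0.


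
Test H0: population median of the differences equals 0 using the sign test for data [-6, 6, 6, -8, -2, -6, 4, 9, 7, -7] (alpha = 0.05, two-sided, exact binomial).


Step 1: Discard zero differences. Original n = 10; n_eff = number of nonzero differences = 10.
Nonzero differences (with sign): -6, +6, +6, -8, -2, -6, +4, +9, +7, -7
Step 2: Count signs: positive = 5, negative = 5.
Step 3: Under H0: P(positive) = 0.5, so the number of positives S ~ Bin(10, 0.5).
Step 4: Two-sided exact p-value = sum of Bin(10,0.5) probabilities at or below the observed probability = 1.000000.
Step 5: alpha = 0.05. fail to reject H0.

n_eff = 10, pos = 5, neg = 5, p = 1.000000, fail to reject H0.


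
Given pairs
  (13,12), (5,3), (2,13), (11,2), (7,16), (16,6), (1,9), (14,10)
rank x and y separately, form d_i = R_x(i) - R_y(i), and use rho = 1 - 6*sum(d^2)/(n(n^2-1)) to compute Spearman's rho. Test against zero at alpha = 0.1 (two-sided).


Step 1: Rank x and y separately (midranks; no ties here).
rank(x): 13->6, 5->3, 2->2, 11->5, 7->4, 16->8, 1->1, 14->7
rank(y): 12->6, 3->2, 13->7, 2->1, 16->8, 6->3, 9->4, 10->5
Step 2: d_i = R_x(i) - R_y(i); compute d_i^2.
  (6-6)^2=0, (3-2)^2=1, (2-7)^2=25, (5-1)^2=16, (4-8)^2=16, (8-3)^2=25, (1-4)^2=9, (7-5)^2=4
sum(d^2) = 96.
Step 3: rho = 1 - 6*96 / (8*(8^2 - 1)) = 1 - 576/504 = -0.142857.
Step 4: Under H0, t = rho * sqrt((n-2)/(1-rho^2)) = -0.3536 ~ t(6).
Step 5: Two-sided p-value from the t-distribution with 6 df = 0.735765.
Step 6: alpha = 0.1. fail to reject H0.

rho = -0.1429, p = 0.735765, fail to reject H0 at alpha = 0.1.


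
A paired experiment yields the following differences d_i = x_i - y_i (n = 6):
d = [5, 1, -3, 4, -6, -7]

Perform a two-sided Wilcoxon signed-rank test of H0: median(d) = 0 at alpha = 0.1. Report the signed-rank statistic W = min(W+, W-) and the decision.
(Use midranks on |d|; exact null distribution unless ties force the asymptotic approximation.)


Step 1: Drop any zero differences (none here) and take |d_i|.
|d| = [5, 1, 3, 4, 6, 7]
Step 2: Midrank |d_i| (ties get averaged ranks).
ranks: |5|->4, |1|->1, |3|->2, |4|->3, |6|->5, |7|->6
Step 3: Attach original signs; sum ranks with positive sign and with negative sign.
W+ = 4 + 1 + 3 = 8
W- = 2 + 5 + 6 = 13
(Check: W+ + W- = 21 should equal n(n+1)/2 = 21.)
Step 4: Test statistic W = min(W+, W-) = 8.
Step 5: No ties, so the exact null distribution over the 2^6 = 64 sign assignments gives the two-sided p-value = 0.687500.
Step 6: alpha = 0.1. fail to reject H0.

W+ = 8, W- = 13, W = min = 8, p = 0.687500, fail to reject H0.


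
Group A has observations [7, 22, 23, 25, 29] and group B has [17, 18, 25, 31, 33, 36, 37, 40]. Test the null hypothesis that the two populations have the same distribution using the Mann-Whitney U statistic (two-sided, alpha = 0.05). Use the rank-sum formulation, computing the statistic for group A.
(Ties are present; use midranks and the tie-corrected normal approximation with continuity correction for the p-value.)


Step 1: Combine and sort all 13 observations; assign midranks.
sorted (value, group): (7,X), (17,Y), (18,Y), (22,X), (23,X), (25,X), (25,Y), (29,X), (31,Y), (33,Y), (36,Y), (37,Y), (40,Y)
ranks: 7->1, 17->2, 18->3, 22->4, 23->5, 25->6.5, 25->6.5, 29->8, 31->9, 33->10, 36->11, 37->12, 40->13
Step 2: Rank sum for X: R1 = 1 + 4 + 5 + 6.5 + 8 = 24.5.
Step 3: U_X = R1 - n1(n1+1)/2 = 24.5 - 5*6/2 = 24.5 - 15 = 9.5.
       U_Y = n1*n2 - U_X = 40 - 9.5 = 30.5.
Step 4: Ties are present, so use the tie-corrected normal approximation (with continuity correction) for the p-value.
Step 5: p-value = 0.142685; compare to alpha = 0.05. fail to reject H0.

U_X = 9.5, p = 0.142685, fail to reject H0 at alpha = 0.05.


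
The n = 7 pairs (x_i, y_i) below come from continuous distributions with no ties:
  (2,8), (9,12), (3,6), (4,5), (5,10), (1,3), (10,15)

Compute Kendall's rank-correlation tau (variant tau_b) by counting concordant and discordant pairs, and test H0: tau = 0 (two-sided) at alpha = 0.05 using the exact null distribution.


Step 1: Enumerate the 21 unordered pairs (i,j) with i<j and classify each by sign(x_j-x_i) * sign(y_j-y_i).
  (1,2):dx=+7,dy=+4->C; (1,3):dx=+1,dy=-2->D; (1,4):dx=+2,dy=-3->D; (1,5):dx=+3,dy=+2->C
  (1,6):dx=-1,dy=-5->C; (1,7):dx=+8,dy=+7->C; (2,3):dx=-6,dy=-6->C; (2,4):dx=-5,dy=-7->C
  (2,5):dx=-4,dy=-2->C; (2,6):dx=-8,dy=-9->C; (2,7):dx=+1,dy=+3->C; (3,4):dx=+1,dy=-1->D
  (3,5):dx=+2,dy=+4->C; (3,6):dx=-2,dy=-3->C; (3,7):dx=+7,dy=+9->C; (4,5):dx=+1,dy=+5->C
  (4,6):dx=-3,dy=-2->C; (4,7):dx=+6,dy=+10->C; (5,6):dx=-4,dy=-7->C; (5,7):dx=+5,dy=+5->C
  (6,7):dx=+9,dy=+12->C
Step 2: C = 18, D = 3, total pairs = 21.
Step 3: tau = (C - D)/(n(n-1)/2) = (18 - 3)/21 = 0.714286.
Step 4: Exact two-sided p-value (enumerate n! = 5040 permutations of y under H0): p = 0.030159.
Step 5: alpha = 0.05. reject H0.

tau_b = 0.7143 (C=18, D=3), p = 0.030159, reject H0.


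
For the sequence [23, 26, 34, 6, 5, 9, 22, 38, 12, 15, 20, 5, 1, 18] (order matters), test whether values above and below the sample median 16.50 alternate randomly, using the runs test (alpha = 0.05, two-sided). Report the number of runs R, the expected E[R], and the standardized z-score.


Step 1: Compute median = 16.50; label A = above, B = below.
Labels in order: AAABBBAABBABBA  (n_A = 7, n_B = 7)
Step 2: Count runs R = 7.
Step 3: Under H0 (random ordering), E[R] = 2*n_A*n_B/(n_A+n_B) + 1 = 2*7*7/14 + 1 = 8.0000.
        Var[R] = 2*n_A*n_B*(2*n_A*n_B - n_A - n_B) / ((n_A+n_B)^2 * (n_A+n_B-1)) = 8232/2548 = 3.2308.
        SD[R] = 1.7974.
Step 4: Continuity-corrected z = (R + 0.5 - E[R]) / SD[R] = (7 + 0.5 - 8.0000) / 1.7974 = -0.2782.
Step 5: Two-sided p-value via normal approximation = 2*(1 - Phi(|z|)) = 0.780879.
Step 6: alpha = 0.05. fail to reject H0.

R = 7, z = -0.2782, p = 0.780879, fail to reject H0.


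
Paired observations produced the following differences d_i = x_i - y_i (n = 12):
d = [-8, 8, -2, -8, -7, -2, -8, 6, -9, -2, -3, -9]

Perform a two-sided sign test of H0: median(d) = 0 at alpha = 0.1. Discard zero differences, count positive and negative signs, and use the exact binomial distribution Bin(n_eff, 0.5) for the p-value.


Step 1: Discard zero differences. Original n = 12; n_eff = number of nonzero differences = 12.
Nonzero differences (with sign): -8, +8, -2, -8, -7, -2, -8, +6, -9, -2, -3, -9
Step 2: Count signs: positive = 2, negative = 10.
Step 3: Under H0: P(positive) = 0.5, so the number of positives S ~ Bin(12, 0.5).
Step 4: Two-sided exact p-value = sum of Bin(12,0.5) probabilities at or below the observed probability = 0.038574.
Step 5: alpha = 0.1. reject H0.

n_eff = 12, pos = 2, neg = 10, p = 0.038574, reject H0.


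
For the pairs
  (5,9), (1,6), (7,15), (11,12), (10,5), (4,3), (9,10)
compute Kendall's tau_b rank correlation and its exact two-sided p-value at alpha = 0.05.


Step 1: Enumerate the 21 unordered pairs (i,j) with i<j and classify each by sign(x_j-x_i) * sign(y_j-y_i).
  (1,2):dx=-4,dy=-3->C; (1,3):dx=+2,dy=+6->C; (1,4):dx=+6,dy=+3->C; (1,5):dx=+5,dy=-4->D
  (1,6):dx=-1,dy=-6->C; (1,7):dx=+4,dy=+1->C; (2,3):dx=+6,dy=+9->C; (2,4):dx=+10,dy=+6->C
  (2,5):dx=+9,dy=-1->D; (2,6):dx=+3,dy=-3->D; (2,7):dx=+8,dy=+4->C; (3,4):dx=+4,dy=-3->D
  (3,5):dx=+3,dy=-10->D; (3,6):dx=-3,dy=-12->C; (3,7):dx=+2,dy=-5->D; (4,5):dx=-1,dy=-7->C
  (4,6):dx=-7,dy=-9->C; (4,7):dx=-2,dy=-2->C; (5,6):dx=-6,dy=-2->C; (5,7):dx=-1,dy=+5->D
  (6,7):dx=+5,dy=+7->C
Step 2: C = 14, D = 7, total pairs = 21.
Step 3: tau = (C - D)/(n(n-1)/2) = (14 - 7)/21 = 0.333333.
Step 4: Exact two-sided p-value (enumerate n! = 5040 permutations of y under H0): p = 0.381349.
Step 5: alpha = 0.05. fail to reject H0.

tau_b = 0.3333 (C=14, D=7), p = 0.381349, fail to reject H0.


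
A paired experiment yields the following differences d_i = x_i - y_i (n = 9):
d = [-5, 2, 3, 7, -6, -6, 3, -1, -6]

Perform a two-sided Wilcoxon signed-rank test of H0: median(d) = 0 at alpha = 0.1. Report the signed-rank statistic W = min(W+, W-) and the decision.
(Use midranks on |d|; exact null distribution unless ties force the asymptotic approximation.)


Step 1: Drop any zero differences (none here) and take |d_i|.
|d| = [5, 2, 3, 7, 6, 6, 3, 1, 6]
Step 2: Midrank |d_i| (ties get averaged ranks).
ranks: |5|->5, |2|->2, |3|->3.5, |7|->9, |6|->7, |6|->7, |3|->3.5, |1|->1, |6|->7
Step 3: Attach original signs; sum ranks with positive sign and with negative sign.
W+ = 2 + 3.5 + 9 + 3.5 = 18
W- = 5 + 7 + 7 + 1 + 7 = 27
(Check: W+ + W- = 45 should equal n(n+1)/2 = 45.)
Step 4: Test statistic W = min(W+, W-) = 18.
Step 5: Ties in |d|, so use the tie-corrected normal approximation.
        E[W] = n(n+1)/4 = 9*10/4 = 22.5.
        Tie groups: |d|=3 (t=2), |d|=6 (t=3); sum(t^3 - t) = 30.
        Var[W] = n(n+1)(2n+1)/24 - sum(t^3-t)/48 = 1710/24 - 30/48 = 70.625.
        z = (W - E[W]) / sqrt(Var[W]) = (18 - 22.5) / 8.4039 = -0.5355.
        Two-sided p = 2*Phi(z) = 0.592326.
Step 6: alpha = 0.1. fail to reject H0.

W+ = 18, W- = 27, W = min = 18, p = 0.592326, fail to reject H0.


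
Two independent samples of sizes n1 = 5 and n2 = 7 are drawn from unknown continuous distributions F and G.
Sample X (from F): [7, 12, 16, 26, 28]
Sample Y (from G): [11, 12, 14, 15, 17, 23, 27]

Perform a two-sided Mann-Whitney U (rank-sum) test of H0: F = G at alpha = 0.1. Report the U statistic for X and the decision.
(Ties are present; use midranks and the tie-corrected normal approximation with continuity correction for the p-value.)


Step 1: Combine and sort all 12 observations; assign midranks.
sorted (value, group): (7,X), (11,Y), (12,X), (12,Y), (14,Y), (15,Y), (16,X), (17,Y), (23,Y), (26,X), (27,Y), (28,X)
ranks: 7->1, 11->2, 12->3.5, 12->3.5, 14->5, 15->6, 16->7, 17->8, 23->9, 26->10, 27->11, 28->12
Step 2: Rank sum for X: R1 = 1 + 3.5 + 7 + 10 + 12 = 33.5.
Step 3: U_X = R1 - n1(n1+1)/2 = 33.5 - 5*6/2 = 33.5 - 15 = 18.5.
       U_Y = n1*n2 - U_X = 35 - 18.5 = 16.5.
Step 4: Ties are present, so use the tie-corrected normal approximation (with continuity correction) for the p-value.
Step 5: p-value = 0.935170; compare to alpha = 0.1. fail to reject H0.

U_X = 18.5, p = 0.935170, fail to reject H0 at alpha = 0.1.


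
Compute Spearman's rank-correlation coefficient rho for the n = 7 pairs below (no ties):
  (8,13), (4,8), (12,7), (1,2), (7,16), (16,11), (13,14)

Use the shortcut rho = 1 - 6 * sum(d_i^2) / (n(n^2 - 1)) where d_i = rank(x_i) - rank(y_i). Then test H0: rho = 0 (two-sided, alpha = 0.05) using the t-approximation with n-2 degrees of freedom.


Step 1: Rank x and y separately (midranks; no ties here).
rank(x): 8->4, 4->2, 12->5, 1->1, 7->3, 16->7, 13->6
rank(y): 13->5, 8->3, 7->2, 2->1, 16->7, 11->4, 14->6
Step 2: d_i = R_x(i) - R_y(i); compute d_i^2.
  (4-5)^2=1, (2-3)^2=1, (5-2)^2=9, (1-1)^2=0, (3-7)^2=16, (7-4)^2=9, (6-6)^2=0
sum(d^2) = 36.
Step 3: rho = 1 - 6*36 / (7*(7^2 - 1)) = 1 - 216/336 = 0.357143.
Step 4: Under H0, t = rho * sqrt((n-2)/(1-rho^2)) = 0.8550 ~ t(5).
Step 5: Two-sided p-value from the t-distribution with 5 df = 0.431611.
Step 6: alpha = 0.05. fail to reject H0.

rho = 0.3571, p = 0.431611, fail to reject H0 at alpha = 0.05.


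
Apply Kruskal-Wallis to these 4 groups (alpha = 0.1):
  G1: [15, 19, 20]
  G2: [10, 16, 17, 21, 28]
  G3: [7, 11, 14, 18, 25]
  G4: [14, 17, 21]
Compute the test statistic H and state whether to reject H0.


Step 1: Combine all N = 16 observations and assign midranks.
sorted (value, group, rank): (7,G3,1), (10,G2,2), (11,G3,3), (14,G3,4.5), (14,G4,4.5), (15,G1,6), (16,G2,7), (17,G2,8.5), (17,G4,8.5), (18,G3,10), (19,G1,11), (20,G1,12), (21,G2,13.5), (21,G4,13.5), (25,G3,15), (28,G2,16)
Step 2: Sum ranks within each group.
R_1 = 29 (n_1 = 3)
R_2 = 47 (n_2 = 5)
R_3 = 33.5 (n_3 = 5)
R_4 = 26.5 (n_4 = 3)
Step 3: H = 12/(N(N+1)) * sum(R_i^2/n_i) - 3(N+1)
     = 12/(16*17) * (29^2/3 + 47^2/5 + 33.5^2/5 + 26.5^2/3) - 3*17
     = 0.044118 * 1180.67 - 51
     = 1.088235.
Step 4: Ties present; correction factor C = 1 - 18/(16^3 - 16) = 0.995588. Corrected H = 1.088235 / 0.995588 = 1.093058.
Step 5: Under H0, H ~ chi^2(3); p-value = 0.778750.
Step 6: alpha = 0.1. fail to reject H0.

H = 1.0931, df = 3, p = 0.778750, fail to reject H0.


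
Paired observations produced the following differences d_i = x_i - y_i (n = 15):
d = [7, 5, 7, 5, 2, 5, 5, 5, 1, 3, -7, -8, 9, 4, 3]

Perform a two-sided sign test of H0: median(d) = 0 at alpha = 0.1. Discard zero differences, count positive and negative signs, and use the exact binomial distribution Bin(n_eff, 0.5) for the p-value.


Step 1: Discard zero differences. Original n = 15; n_eff = number of nonzero differences = 15.
Nonzero differences (with sign): +7, +5, +7, +5, +2, +5, +5, +5, +1, +3, -7, -8, +9, +4, +3
Step 2: Count signs: positive = 13, negative = 2.
Step 3: Under H0: P(positive) = 0.5, so the number of positives S ~ Bin(15, 0.5).
Step 4: Two-sided exact p-value = sum of Bin(15,0.5) probabilities at or below the observed probability = 0.007385.
Step 5: alpha = 0.1. reject H0.

n_eff = 15, pos = 13, neg = 2, p = 0.007385, reject H0.


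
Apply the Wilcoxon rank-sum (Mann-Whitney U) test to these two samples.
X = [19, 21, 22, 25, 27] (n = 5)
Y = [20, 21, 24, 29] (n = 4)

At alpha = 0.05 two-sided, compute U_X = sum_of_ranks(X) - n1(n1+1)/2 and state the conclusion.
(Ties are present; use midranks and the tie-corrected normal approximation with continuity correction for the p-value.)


Step 1: Combine and sort all 9 observations; assign midranks.
sorted (value, group): (19,X), (20,Y), (21,X), (21,Y), (22,X), (24,Y), (25,X), (27,X), (29,Y)
ranks: 19->1, 20->2, 21->3.5, 21->3.5, 22->5, 24->6, 25->7, 27->8, 29->9
Step 2: Rank sum for X: R1 = 1 + 3.5 + 5 + 7 + 8 = 24.5.
Step 3: U_X = R1 - n1(n1+1)/2 = 24.5 - 5*6/2 = 24.5 - 15 = 9.5.
       U_Y = n1*n2 - U_X = 20 - 9.5 = 10.5.
Step 4: Ties are present, so use the tie-corrected normal approximation (with continuity correction) for the p-value.
Step 5: p-value = 1.000000; compare to alpha = 0.05. fail to reject H0.

U_X = 9.5, p = 1.000000, fail to reject H0 at alpha = 0.05.


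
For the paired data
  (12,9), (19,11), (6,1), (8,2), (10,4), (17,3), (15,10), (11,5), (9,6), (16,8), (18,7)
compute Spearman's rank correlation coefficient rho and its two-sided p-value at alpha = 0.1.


Step 1: Rank x and y separately (midranks; no ties here).
rank(x): 12->6, 19->11, 6->1, 8->2, 10->4, 17->9, 15->7, 11->5, 9->3, 16->8, 18->10
rank(y): 9->9, 11->11, 1->1, 2->2, 4->4, 3->3, 10->10, 5->5, 6->6, 8->8, 7->7
Step 2: d_i = R_x(i) - R_y(i); compute d_i^2.
  (6-9)^2=9, (11-11)^2=0, (1-1)^2=0, (2-2)^2=0, (4-4)^2=0, (9-3)^2=36, (7-10)^2=9, (5-5)^2=0, (3-6)^2=9, (8-8)^2=0, (10-7)^2=9
sum(d^2) = 72.
Step 3: rho = 1 - 6*72 / (11*(11^2 - 1)) = 1 - 432/1320 = 0.672727.
Step 4: Under H0, t = rho * sqrt((n-2)/(1-rho^2)) = 2.7277 ~ t(9).
Step 5: Two-sided p-value from the t-distribution with 9 df = 0.023313.
Step 6: alpha = 0.1. reject H0.

rho = 0.6727, p = 0.023313, reject H0 at alpha = 0.1.


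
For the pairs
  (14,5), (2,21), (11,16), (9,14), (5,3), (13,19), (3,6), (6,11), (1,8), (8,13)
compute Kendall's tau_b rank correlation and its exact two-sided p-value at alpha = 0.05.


Step 1: Enumerate the 45 unordered pairs (i,j) with i<j and classify each by sign(x_j-x_i) * sign(y_j-y_i).
  (1,2):dx=-12,dy=+16->D; (1,3):dx=-3,dy=+11->D; (1,4):dx=-5,dy=+9->D; (1,5):dx=-9,dy=-2->C
  (1,6):dx=-1,dy=+14->D; (1,7):dx=-11,dy=+1->D; (1,8):dx=-8,dy=+6->D; (1,9):dx=-13,dy=+3->D
  (1,10):dx=-6,dy=+8->D; (2,3):dx=+9,dy=-5->D; (2,4):dx=+7,dy=-7->D; (2,5):dx=+3,dy=-18->D
  (2,6):dx=+11,dy=-2->D; (2,7):dx=+1,dy=-15->D; (2,8):dx=+4,dy=-10->D; (2,9):dx=-1,dy=-13->C
  (2,10):dx=+6,dy=-8->D; (3,4):dx=-2,dy=-2->C; (3,5):dx=-6,dy=-13->C; (3,6):dx=+2,dy=+3->C
  (3,7):dx=-8,dy=-10->C; (3,8):dx=-5,dy=-5->C; (3,9):dx=-10,dy=-8->C; (3,10):dx=-3,dy=-3->C
  (4,5):dx=-4,dy=-11->C; (4,6):dx=+4,dy=+5->C; (4,7):dx=-6,dy=-8->C; (4,8):dx=-3,dy=-3->C
  (4,9):dx=-8,dy=-6->C; (4,10):dx=-1,dy=-1->C; (5,6):dx=+8,dy=+16->C; (5,7):dx=-2,dy=+3->D
  (5,8):dx=+1,dy=+8->C; (5,9):dx=-4,dy=+5->D; (5,10):dx=+3,dy=+10->C; (6,7):dx=-10,dy=-13->C
  (6,8):dx=-7,dy=-8->C; (6,9):dx=-12,dy=-11->C; (6,10):dx=-5,dy=-6->C; (7,8):dx=+3,dy=+5->C
  (7,9):dx=-2,dy=+2->D; (7,10):dx=+5,dy=+7->C; (8,9):dx=-5,dy=-3->C; (8,10):dx=+2,dy=+2->C
  (9,10):dx=+7,dy=+5->C
Step 2: C = 27, D = 18, total pairs = 45.
Step 3: tau = (C - D)/(n(n-1)/2) = (27 - 18)/45 = 0.200000.
Step 4: Exact two-sided p-value (enumerate n! = 3628800 permutations of y under H0): p = 0.484313.
Step 5: alpha = 0.05. fail to reject H0.

tau_b = 0.2000 (C=27, D=18), p = 0.484313, fail to reject H0.


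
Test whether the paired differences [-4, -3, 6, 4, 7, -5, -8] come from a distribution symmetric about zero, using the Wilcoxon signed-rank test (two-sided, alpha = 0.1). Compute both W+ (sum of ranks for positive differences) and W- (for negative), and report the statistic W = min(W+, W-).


Step 1: Drop any zero differences (none here) and take |d_i|.
|d| = [4, 3, 6, 4, 7, 5, 8]
Step 2: Midrank |d_i| (ties get averaged ranks).
ranks: |4|->2.5, |3|->1, |6|->5, |4|->2.5, |7|->6, |5|->4, |8|->7
Step 3: Attach original signs; sum ranks with positive sign and with negative sign.
W+ = 5 + 2.5 + 6 = 13.5
W- = 2.5 + 1 + 4 + 7 = 14.5
(Check: W+ + W- = 28 should equal n(n+1)/2 = 28.)
Step 4: Test statistic W = min(W+, W-) = 13.5.
Step 5: Ties in |d|, so use the tie-corrected normal approximation.
        E[W] = n(n+1)/4 = 7*8/4 = 14.
        Tie groups: |d|=4 (t=2); sum(t^3 - t) = 6.
        Var[W] = n(n+1)(2n+1)/24 - sum(t^3-t)/48 = 840/24 - 6/48 = 34.875.
        z = (W - E[W]) / sqrt(Var[W]) = (13.5 - 14) / 5.9055 = -0.0847.
        Two-sided p = 2*Phi(z) = 0.932526.
Step 6: alpha = 0.1. fail to reject H0.

W+ = 13.5, W- = 14.5, W = min = 13.5, p = 0.932526, fail to reject H0.


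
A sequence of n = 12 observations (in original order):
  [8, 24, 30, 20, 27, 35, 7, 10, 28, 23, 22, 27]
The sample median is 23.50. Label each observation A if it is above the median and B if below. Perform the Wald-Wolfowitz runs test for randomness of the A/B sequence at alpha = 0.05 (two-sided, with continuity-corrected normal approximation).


Step 1: Compute median = 23.50; label A = above, B = below.
Labels in order: BAABAABBABBA  (n_A = 6, n_B = 6)
Step 2: Count runs R = 8.
Step 3: Under H0 (random ordering), E[R] = 2*n_A*n_B/(n_A+n_B) + 1 = 2*6*6/12 + 1 = 7.0000.
        Var[R] = 2*n_A*n_B*(2*n_A*n_B - n_A - n_B) / ((n_A+n_B)^2 * (n_A+n_B-1)) = 4320/1584 = 2.7273.
        SD[R] = 1.6514.
Step 4: Continuity-corrected z = (R - 0.5 - E[R]) / SD[R] = (8 - 0.5 - 7.0000) / 1.6514 = 0.3028.
Step 5: Two-sided p-value via normal approximation = 2*(1 - Phi(|z|)) = 0.762069.
Step 6: alpha = 0.05. fail to reject H0.

R = 8, z = 0.3028, p = 0.762069, fail to reject H0.


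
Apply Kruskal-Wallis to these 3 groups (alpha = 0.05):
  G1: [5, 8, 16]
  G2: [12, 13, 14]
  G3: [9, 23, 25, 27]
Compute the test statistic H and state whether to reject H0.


Step 1: Combine all N = 10 observations and assign midranks.
sorted (value, group, rank): (5,G1,1), (8,G1,2), (9,G3,3), (12,G2,4), (13,G2,5), (14,G2,6), (16,G1,7), (23,G3,8), (25,G3,9), (27,G3,10)
Step 2: Sum ranks within each group.
R_1 = 10 (n_1 = 3)
R_2 = 15 (n_2 = 3)
R_3 = 30 (n_3 = 4)
Step 3: H = 12/(N(N+1)) * sum(R_i^2/n_i) - 3(N+1)
     = 12/(10*11) * (10^2/3 + 15^2/3 + 30^2/4) - 3*11
     = 0.109091 * 333.333 - 33
     = 3.363636.
Step 4: No ties, so H is used without correction.
Step 5: Under H0, H ~ chi^2(2); p-value = 0.186035.
Step 6: alpha = 0.05. fail to reject H0.

H = 3.3636, df = 2, p = 0.186035, fail to reject H0.


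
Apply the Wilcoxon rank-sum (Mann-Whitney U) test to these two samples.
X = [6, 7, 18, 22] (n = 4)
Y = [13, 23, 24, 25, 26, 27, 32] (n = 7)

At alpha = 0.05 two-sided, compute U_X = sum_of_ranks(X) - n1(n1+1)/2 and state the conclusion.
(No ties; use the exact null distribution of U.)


Step 1: Combine and sort all 11 observations; assign midranks.
sorted (value, group): (6,X), (7,X), (13,Y), (18,X), (22,X), (23,Y), (24,Y), (25,Y), (26,Y), (27,Y), (32,Y)
ranks: 6->1, 7->2, 13->3, 18->4, 22->5, 23->6, 24->7, 25->8, 26->9, 27->10, 32->11
Step 2: Rank sum for X: R1 = 1 + 2 + 4 + 5 = 12.
Step 3: U_X = R1 - n1(n1+1)/2 = 12 - 4*5/2 = 12 - 10 = 2.
       U_Y = n1*n2 - U_X = 28 - 2 = 26.
Step 4: No ties, so the exact null distribution of U (based on enumerating the C(11,4) = 330 equally likely rank assignments) gives the two-sided p-value.
Step 5: p-value = 0.024242; compare to alpha = 0.05. reject H0.

U_X = 2, p = 0.024242, reject H0 at alpha = 0.05.


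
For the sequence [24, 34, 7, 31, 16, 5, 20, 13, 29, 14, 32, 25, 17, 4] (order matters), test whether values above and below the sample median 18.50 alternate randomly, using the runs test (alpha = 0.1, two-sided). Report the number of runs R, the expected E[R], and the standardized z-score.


Step 1: Compute median = 18.50; label A = above, B = below.
Labels in order: AABABBABABAABB  (n_A = 7, n_B = 7)
Step 2: Count runs R = 10.
Step 3: Under H0 (random ordering), E[R] = 2*n_A*n_B/(n_A+n_B) + 1 = 2*7*7/14 + 1 = 8.0000.
        Var[R] = 2*n_A*n_B*(2*n_A*n_B - n_A - n_B) / ((n_A+n_B)^2 * (n_A+n_B-1)) = 8232/2548 = 3.2308.
        SD[R] = 1.7974.
Step 4: Continuity-corrected z = (R - 0.5 - E[R]) / SD[R] = (10 - 0.5 - 8.0000) / 1.7974 = 0.8345.
Step 5: Two-sided p-value via normal approximation = 2*(1 - Phi(|z|)) = 0.403986.
Step 6: alpha = 0.1. fail to reject H0.

R = 10, z = 0.8345, p = 0.403986, fail to reject H0.


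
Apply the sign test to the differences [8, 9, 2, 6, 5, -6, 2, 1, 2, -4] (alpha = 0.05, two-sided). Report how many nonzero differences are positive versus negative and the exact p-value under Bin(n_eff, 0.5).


Step 1: Discard zero differences. Original n = 10; n_eff = number of nonzero differences = 10.
Nonzero differences (with sign): +8, +9, +2, +6, +5, -6, +2, +1, +2, -4
Step 2: Count signs: positive = 8, negative = 2.
Step 3: Under H0: P(positive) = 0.5, so the number of positives S ~ Bin(10, 0.5).
Step 4: Two-sided exact p-value = sum of Bin(10,0.5) probabilities at or below the observed probability = 0.109375.
Step 5: alpha = 0.05. fail to reject H0.

n_eff = 10, pos = 8, neg = 2, p = 0.109375, fail to reject H0.


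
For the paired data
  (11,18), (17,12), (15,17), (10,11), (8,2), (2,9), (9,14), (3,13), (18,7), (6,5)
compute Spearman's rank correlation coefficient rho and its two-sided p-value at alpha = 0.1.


Step 1: Rank x and y separately (midranks; no ties here).
rank(x): 11->7, 17->9, 15->8, 10->6, 8->4, 2->1, 9->5, 3->2, 18->10, 6->3
rank(y): 18->10, 12->6, 17->9, 11->5, 2->1, 9->4, 14->8, 13->7, 7->3, 5->2
Step 2: d_i = R_x(i) - R_y(i); compute d_i^2.
  (7-10)^2=9, (9-6)^2=9, (8-9)^2=1, (6-5)^2=1, (4-1)^2=9, (1-4)^2=9, (5-8)^2=9, (2-7)^2=25, (10-3)^2=49, (3-2)^2=1
sum(d^2) = 122.
Step 3: rho = 1 - 6*122 / (10*(10^2 - 1)) = 1 - 732/990 = 0.260606.
Step 4: Under H0, t = rho * sqrt((n-2)/(1-rho^2)) = 0.7635 ~ t(8).
Step 5: Two-sided p-value from the t-distribution with 8 df = 0.467089.
Step 6: alpha = 0.1. fail to reject H0.

rho = 0.2606, p = 0.467089, fail to reject H0 at alpha = 0.1.


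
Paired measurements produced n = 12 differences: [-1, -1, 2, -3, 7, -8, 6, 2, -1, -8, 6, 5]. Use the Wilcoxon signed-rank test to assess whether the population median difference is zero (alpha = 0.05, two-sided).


Step 1: Drop any zero differences (none here) and take |d_i|.
|d| = [1, 1, 2, 3, 7, 8, 6, 2, 1, 8, 6, 5]
Step 2: Midrank |d_i| (ties get averaged ranks).
ranks: |1|->2, |1|->2, |2|->4.5, |3|->6, |7|->10, |8|->11.5, |6|->8.5, |2|->4.5, |1|->2, |8|->11.5, |6|->8.5, |5|->7
Step 3: Attach original signs; sum ranks with positive sign and with negative sign.
W+ = 4.5 + 10 + 8.5 + 4.5 + 8.5 + 7 = 43
W- = 2 + 2 + 6 + 11.5 + 2 + 11.5 = 35
(Check: W+ + W- = 78 should equal n(n+1)/2 = 78.)
Step 4: Test statistic W = min(W+, W-) = 35.
Step 5: Ties in |d|, so use the tie-corrected normal approximation.
        E[W] = n(n+1)/4 = 12*13/4 = 39.
        Tie groups: |d|=1 (t=3), |d|=2 (t=2), |d|=6 (t=2), |d|=8 (t=2); sum(t^3 - t) = 42.
        Var[W] = n(n+1)(2n+1)/24 - sum(t^3-t)/48 = 3900/24 - 42/48 = 161.625.
        z = (W - E[W]) / sqrt(Var[W]) = (35 - 39) / 12.7132 = -0.3146.
        Two-sided p = 2*Phi(z) = 0.753040.
Step 6: alpha = 0.05. fail to reject H0.

W+ = 43, W- = 35, W = min = 35, p = 0.753040, fail to reject H0.


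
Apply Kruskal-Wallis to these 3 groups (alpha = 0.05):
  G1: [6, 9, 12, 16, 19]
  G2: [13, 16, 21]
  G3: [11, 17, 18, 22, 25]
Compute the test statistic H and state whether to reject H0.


Step 1: Combine all N = 13 observations and assign midranks.
sorted (value, group, rank): (6,G1,1), (9,G1,2), (11,G3,3), (12,G1,4), (13,G2,5), (16,G1,6.5), (16,G2,6.5), (17,G3,8), (18,G3,9), (19,G1,10), (21,G2,11), (22,G3,12), (25,G3,13)
Step 2: Sum ranks within each group.
R_1 = 23.5 (n_1 = 5)
R_2 = 22.5 (n_2 = 3)
R_3 = 45 (n_3 = 5)
Step 3: H = 12/(N(N+1)) * sum(R_i^2/n_i) - 3(N+1)
     = 12/(13*14) * (23.5^2/5 + 22.5^2/3 + 45^2/5) - 3*14
     = 0.065934 * 684.2 - 42
     = 3.112088.
Step 4: Ties present; correction factor C = 1 - 6/(13^3 - 13) = 0.997253. Corrected H = 3.112088 / 0.997253 = 3.120661.
Step 5: Under H0, H ~ chi^2(2); p-value = 0.210067.
Step 6: alpha = 0.05. fail to reject H0.

H = 3.1207, df = 2, p = 0.210067, fail to reject H0.


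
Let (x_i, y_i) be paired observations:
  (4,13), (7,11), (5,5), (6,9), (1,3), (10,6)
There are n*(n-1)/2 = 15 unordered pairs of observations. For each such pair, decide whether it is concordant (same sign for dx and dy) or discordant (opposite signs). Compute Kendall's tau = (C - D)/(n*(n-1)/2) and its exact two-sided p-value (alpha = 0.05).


Step 1: Enumerate the 15 unordered pairs (i,j) with i<j and classify each by sign(x_j-x_i) * sign(y_j-y_i).
  (1,2):dx=+3,dy=-2->D; (1,3):dx=+1,dy=-8->D; (1,4):dx=+2,dy=-4->D; (1,5):dx=-3,dy=-10->C
  (1,6):dx=+6,dy=-7->D; (2,3):dx=-2,dy=-6->C; (2,4):dx=-1,dy=-2->C; (2,5):dx=-6,dy=-8->C
  (2,6):dx=+3,dy=-5->D; (3,4):dx=+1,dy=+4->C; (3,5):dx=-4,dy=-2->C; (3,6):dx=+5,dy=+1->C
  (4,5):dx=-5,dy=-6->C; (4,6):dx=+4,dy=-3->D; (5,6):dx=+9,dy=+3->C
Step 2: C = 9, D = 6, total pairs = 15.
Step 3: tau = (C - D)/(n(n-1)/2) = (9 - 6)/15 = 0.200000.
Step 4: Exact two-sided p-value (enumerate n! = 720 permutations of y under H0): p = 0.719444.
Step 5: alpha = 0.05. fail to reject H0.

tau_b = 0.2000 (C=9, D=6), p = 0.719444, fail to reject H0.


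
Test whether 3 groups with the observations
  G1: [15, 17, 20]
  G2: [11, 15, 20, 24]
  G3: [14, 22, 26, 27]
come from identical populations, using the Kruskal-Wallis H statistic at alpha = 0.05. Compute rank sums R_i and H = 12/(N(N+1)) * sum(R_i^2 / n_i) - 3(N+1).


Step 1: Combine all N = 11 observations and assign midranks.
sorted (value, group, rank): (11,G2,1), (14,G3,2), (15,G1,3.5), (15,G2,3.5), (17,G1,5), (20,G1,6.5), (20,G2,6.5), (22,G3,8), (24,G2,9), (26,G3,10), (27,G3,11)
Step 2: Sum ranks within each group.
R_1 = 15 (n_1 = 3)
R_2 = 20 (n_2 = 4)
R_3 = 31 (n_3 = 4)
Step 3: H = 12/(N(N+1)) * sum(R_i^2/n_i) - 3(N+1)
     = 12/(11*12) * (15^2/3 + 20^2/4 + 31^2/4) - 3*12
     = 0.090909 * 415.25 - 36
     = 1.750000.
Step 4: Ties present; correction factor C = 1 - 12/(11^3 - 11) = 0.990909. Corrected H = 1.750000 / 0.990909 = 1.766055.
Step 5: Under H0, H ~ chi^2(2); p-value = 0.413529.
Step 6: alpha = 0.05. fail to reject H0.

H = 1.7661, df = 2, p = 0.413529, fail to reject H0.


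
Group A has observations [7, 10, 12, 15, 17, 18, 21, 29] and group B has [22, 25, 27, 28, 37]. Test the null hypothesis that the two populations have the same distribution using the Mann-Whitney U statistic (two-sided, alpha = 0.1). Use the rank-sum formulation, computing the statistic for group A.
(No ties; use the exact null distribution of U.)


Step 1: Combine and sort all 13 observations; assign midranks.
sorted (value, group): (7,X), (10,X), (12,X), (15,X), (17,X), (18,X), (21,X), (22,Y), (25,Y), (27,Y), (28,Y), (29,X), (37,Y)
ranks: 7->1, 10->2, 12->3, 15->4, 17->5, 18->6, 21->7, 22->8, 25->9, 27->10, 28->11, 29->12, 37->13
Step 2: Rank sum for X: R1 = 1 + 2 + 3 + 4 + 5 + 6 + 7 + 12 = 40.
Step 3: U_X = R1 - n1(n1+1)/2 = 40 - 8*9/2 = 40 - 36 = 4.
       U_Y = n1*n2 - U_X = 40 - 4 = 36.
Step 4: No ties, so the exact null distribution of U (based on enumerating the C(13,8) = 1287 equally likely rank assignments) gives the two-sided p-value.
Step 5: p-value = 0.018648; compare to alpha = 0.1. reject H0.

U_X = 4, p = 0.018648, reject H0 at alpha = 0.1.


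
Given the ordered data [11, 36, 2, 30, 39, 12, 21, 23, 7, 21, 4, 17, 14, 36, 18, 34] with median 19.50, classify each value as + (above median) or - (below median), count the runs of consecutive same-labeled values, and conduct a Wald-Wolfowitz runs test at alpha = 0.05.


Step 1: Compute median = 19.50; label A = above, B = below.
Labels in order: BABAABAABABBBABA  (n_A = 8, n_B = 8)
Step 2: Count runs R = 12.
Step 3: Under H0 (random ordering), E[R] = 2*n_A*n_B/(n_A+n_B) + 1 = 2*8*8/16 + 1 = 9.0000.
        Var[R] = 2*n_A*n_B*(2*n_A*n_B - n_A - n_B) / ((n_A+n_B)^2 * (n_A+n_B-1)) = 14336/3840 = 3.7333.
        SD[R] = 1.9322.
Step 4: Continuity-corrected z = (R - 0.5 - E[R]) / SD[R] = (12 - 0.5 - 9.0000) / 1.9322 = 1.2939.
Step 5: Two-sided p-value via normal approximation = 2*(1 - Phi(|z|)) = 0.195709.
Step 6: alpha = 0.05. fail to reject H0.

R = 12, z = 1.2939, p = 0.195709, fail to reject H0.


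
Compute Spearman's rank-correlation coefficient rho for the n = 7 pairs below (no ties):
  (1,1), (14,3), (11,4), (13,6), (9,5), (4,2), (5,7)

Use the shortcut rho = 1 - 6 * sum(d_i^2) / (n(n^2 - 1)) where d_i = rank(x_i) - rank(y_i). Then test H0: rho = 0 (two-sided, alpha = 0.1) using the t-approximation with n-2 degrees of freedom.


Step 1: Rank x and y separately (midranks; no ties here).
rank(x): 1->1, 14->7, 11->5, 13->6, 9->4, 4->2, 5->3
rank(y): 1->1, 3->3, 4->4, 6->6, 5->5, 2->2, 7->7
Step 2: d_i = R_x(i) - R_y(i); compute d_i^2.
  (1-1)^2=0, (7-3)^2=16, (5-4)^2=1, (6-6)^2=0, (4-5)^2=1, (2-2)^2=0, (3-7)^2=16
sum(d^2) = 34.
Step 3: rho = 1 - 6*34 / (7*(7^2 - 1)) = 1 - 204/336 = 0.392857.
Step 4: Under H0, t = rho * sqrt((n-2)/(1-rho^2)) = 0.9553 ~ t(5).
Step 5: Two-sided p-value from the t-distribution with 5 df = 0.383317.
Step 6: alpha = 0.1. fail to reject H0.

rho = 0.3929, p = 0.383317, fail to reject H0 at alpha = 0.1.


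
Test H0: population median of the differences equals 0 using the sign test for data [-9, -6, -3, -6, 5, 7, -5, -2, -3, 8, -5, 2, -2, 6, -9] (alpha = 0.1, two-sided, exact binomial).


Step 1: Discard zero differences. Original n = 15; n_eff = number of nonzero differences = 15.
Nonzero differences (with sign): -9, -6, -3, -6, +5, +7, -5, -2, -3, +8, -5, +2, -2, +6, -9
Step 2: Count signs: positive = 5, negative = 10.
Step 3: Under H0: P(positive) = 0.5, so the number of positives S ~ Bin(15, 0.5).
Step 4: Two-sided exact p-value = sum of Bin(15,0.5) probabilities at or below the observed probability = 0.301758.
Step 5: alpha = 0.1. fail to reject H0.

n_eff = 15, pos = 5, neg = 10, p = 0.301758, fail to reject H0.
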